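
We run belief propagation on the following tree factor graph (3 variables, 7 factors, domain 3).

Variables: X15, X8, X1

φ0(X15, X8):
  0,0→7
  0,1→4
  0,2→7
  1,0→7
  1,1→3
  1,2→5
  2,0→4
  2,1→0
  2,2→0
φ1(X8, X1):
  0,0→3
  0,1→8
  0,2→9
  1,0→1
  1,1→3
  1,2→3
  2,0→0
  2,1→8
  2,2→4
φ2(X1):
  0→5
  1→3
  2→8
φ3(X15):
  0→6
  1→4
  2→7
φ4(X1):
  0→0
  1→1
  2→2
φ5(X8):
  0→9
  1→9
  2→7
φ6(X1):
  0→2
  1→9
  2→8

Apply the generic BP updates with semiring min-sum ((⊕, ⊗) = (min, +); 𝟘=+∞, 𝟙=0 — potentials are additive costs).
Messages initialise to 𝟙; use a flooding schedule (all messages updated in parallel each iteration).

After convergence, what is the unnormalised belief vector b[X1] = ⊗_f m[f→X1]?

b[X1] = [21, 32, 36]

init: all messages = 𝟙 over 3 values
r1 m[φ0→X15] = [4, 3, 0]
r1 m[φ0→X8] = [4, 0, 0]
r1 m[φ1→X8] = [3, 1, 0]
r1 m[φ1→X1] = [0, 3, 3]
r1 m[φ2→X1] = [5, 3, 8]
r1 m[φ3→X15] = [6, 4, 7]
r1 m[φ4→X1] = [0, 1, 2]
r1 m[φ5→X8] = [9, 9, 7]
r1 m[φ6→X1] = [2, 9, 8]
r1 m[X15→φ0] = [0, 0, 0]
r1 m[X15→φ3] = [0, 0, 0]
r1 m[X8→φ0] = [0, 0, 0]
r1 m[X8→φ1] = [0, 0, 0]
r1 m[X8→φ5] = [0, 0, 0]
r1 m[X1→φ1] = [0, 0, 0]
r1 m[X1→φ2] = [0, 0, 0]
r1 m[X1→φ4] = [0, 0, 0]
r1 m[X1→φ6] = [0, 0, 0]
r2 m[φ0→X15] = [4, 3, 0]
r2 m[φ0→X8] = [4, 0, 0]
r2 m[φ1→X8] = [3, 1, 0]
r2 m[φ1→X1] = [0, 3, 3]
r2 m[φ2→X1] = [5, 3, 8]
r2 m[φ3→X15] = [6, 4, 7]
r2 m[φ4→X1] = [0, 1, 2]
r2 m[φ5→X8] = [9, 9, 7]
r2 m[φ6→X1] = [2, 9, 8]
r2 m[X15→φ0] = [6, 4, 7]
r2 m[X15→φ3] = [4, 3, 0]
r2 m[X8→φ0] = [12, 10, 7]
r2 m[X8→φ1] = [13, 9, 7]
r2 m[X8→φ5] = [7, 1, 0]
r2 m[X1→φ1] = [7, 13, 18]
r2 m[X1→φ2] = [2, 13, 13]
r2 m[X1→φ4] = [7, 15, 19]
r2 m[X1→φ6] = [5, 7, 13]
r3 m[φ0→X15] = [14, 12, 7]
r3 m[φ0→X8] = [11, 7, 7]
r3 m[φ1→X8] = [10, 8, 7]
r3 m[φ1→X1] = [7, 12, 11]
r3 m[φ2→X1] = [5, 3, 8]
r3 m[φ3→X15] = [6, 4, 7]
r3 m[φ4→X1] = [0, 1, 2]
r3 m[φ5→X8] = [9, 9, 7]
r3 m[φ6→X1] = [2, 9, 8]
r3 m[X15→φ0] = [6, 4, 7]
r3 m[X15→φ3] = [4, 3, 0]
r3 m[X8→φ0] = [12, 10, 7]
r3 m[X8→φ1] = [13, 9, 7]
r3 m[X8→φ5] = [7, 1, 0]
r3 m[X1→φ1] = [7, 13, 18]
r3 m[X1→φ2] = [2, 13, 13]
r3 m[X1→φ4] = [7, 15, 19]
r3 m[X1→φ6] = [5, 7, 13]
r4 m[φ0→X15] = [14, 12, 7]
r4 m[φ0→X8] = [11, 7, 7]
r4 m[φ1→X8] = [10, 8, 7]
r4 m[φ1→X1] = [7, 12, 11]
r4 m[φ2→X1] = [5, 3, 8]
r4 m[φ3→X15] = [6, 4, 7]
r4 m[φ4→X1] = [0, 1, 2]
r4 m[φ5→X8] = [9, 9, 7]
r4 m[φ6→X1] = [2, 9, 8]
r4 m[X15→φ0] = [6, 4, 7]
r4 m[X15→φ3] = [14, 12, 7]
r4 m[X8→φ0] = [19, 17, 14]
r4 m[X8→φ1] = [20, 16, 14]
r4 m[X8→φ5] = [21, 15, 14]
r4 m[X1→φ1] = [7, 13, 18]
r4 m[X1→φ2] = [9, 22, 21]
r4 m[X1→φ4] = [14, 24, 27]
r4 m[X1→φ6] = [12, 16, 21]
r5 m[φ0→X15] = [21, 19, 14]
r5 m[φ0→X8] = [11, 7, 7]
r5 m[φ1→X8] = [10, 8, 7]
r5 m[φ1→X1] = [14, 19, 18]
r5 m[φ2→X1] = [5, 3, 8]
r5 m[φ3→X15] = [6, 4, 7]
r5 m[φ4→X1] = [0, 1, 2]
r5 m[φ5→X8] = [9, 9, 7]
r5 m[φ6→X1] = [2, 9, 8]
r5 m[X15→φ0] = [6, 4, 7]
r5 m[X15→φ3] = [14, 12, 7]
r5 m[X8→φ0] = [19, 17, 14]
r5 m[X8→φ1] = [20, 16, 14]
r5 m[X8→φ5] = [21, 15, 14]
r5 m[X1→φ1] = [7, 13, 18]
r5 m[X1→φ2] = [9, 22, 21]
r5 m[X1→φ4] = [14, 24, 27]
r5 m[X1→φ6] = [12, 16, 21]
r6 m[φ0→X15] = [21, 19, 14]
r6 m[φ0→X8] = [11, 7, 7]
r6 m[φ1→X8] = [10, 8, 7]
r6 m[φ1→X1] = [14, 19, 18]
r6 m[φ2→X1] = [5, 3, 8]
r6 m[φ3→X15] = [6, 4, 7]
r6 m[φ4→X1] = [0, 1, 2]
r6 m[φ5→X8] = [9, 9, 7]
r6 m[φ6→X1] = [2, 9, 8]
r6 m[X15→φ0] = [6, 4, 7]
r6 m[X15→φ3] = [21, 19, 14]
r6 m[X8→φ0] = [19, 17, 14]
r6 m[X8→φ1] = [20, 16, 14]
r6 m[X8→φ5] = [21, 15, 14]
r6 m[X1→φ1] = [7, 13, 18]
r6 m[X1→φ2] = [16, 29, 28]
r6 m[X1→φ4] = [21, 31, 34]
r6 m[X1→φ6] = [19, 23, 28]
r7 m[φ0→X15] = [21, 19, 14]
r7 m[φ0→X8] = [11, 7, 7]
r7 m[φ1→X8] = [10, 8, 7]
r7 m[φ1→X1] = [14, 19, 18]
r7 m[φ2→X1] = [5, 3, 8]
r7 m[φ3→X15] = [6, 4, 7]
r7 m[φ4→X1] = [0, 1, 2]
r7 m[φ5→X8] = [9, 9, 7]
r7 m[φ6→X1] = [2, 9, 8]
r7 m[X15→φ0] = [6, 4, 7]
r7 m[X15→φ3] = [21, 19, 14]
r7 m[X8→φ0] = [19, 17, 14]
r7 m[X8→φ1] = [20, 16, 14]
r7 m[X8→φ5] = [21, 15, 14]
r7 m[X1→φ1] = [7, 13, 18]
r7 m[X1→φ2] = [16, 29, 28]
r7 m[X1→φ4] = [21, 31, 34]
r7 m[X1→φ6] = [19, 23, 28]
fixed point reached at round 7
b[X1] = ⊗ incoming = [21, 32, 36]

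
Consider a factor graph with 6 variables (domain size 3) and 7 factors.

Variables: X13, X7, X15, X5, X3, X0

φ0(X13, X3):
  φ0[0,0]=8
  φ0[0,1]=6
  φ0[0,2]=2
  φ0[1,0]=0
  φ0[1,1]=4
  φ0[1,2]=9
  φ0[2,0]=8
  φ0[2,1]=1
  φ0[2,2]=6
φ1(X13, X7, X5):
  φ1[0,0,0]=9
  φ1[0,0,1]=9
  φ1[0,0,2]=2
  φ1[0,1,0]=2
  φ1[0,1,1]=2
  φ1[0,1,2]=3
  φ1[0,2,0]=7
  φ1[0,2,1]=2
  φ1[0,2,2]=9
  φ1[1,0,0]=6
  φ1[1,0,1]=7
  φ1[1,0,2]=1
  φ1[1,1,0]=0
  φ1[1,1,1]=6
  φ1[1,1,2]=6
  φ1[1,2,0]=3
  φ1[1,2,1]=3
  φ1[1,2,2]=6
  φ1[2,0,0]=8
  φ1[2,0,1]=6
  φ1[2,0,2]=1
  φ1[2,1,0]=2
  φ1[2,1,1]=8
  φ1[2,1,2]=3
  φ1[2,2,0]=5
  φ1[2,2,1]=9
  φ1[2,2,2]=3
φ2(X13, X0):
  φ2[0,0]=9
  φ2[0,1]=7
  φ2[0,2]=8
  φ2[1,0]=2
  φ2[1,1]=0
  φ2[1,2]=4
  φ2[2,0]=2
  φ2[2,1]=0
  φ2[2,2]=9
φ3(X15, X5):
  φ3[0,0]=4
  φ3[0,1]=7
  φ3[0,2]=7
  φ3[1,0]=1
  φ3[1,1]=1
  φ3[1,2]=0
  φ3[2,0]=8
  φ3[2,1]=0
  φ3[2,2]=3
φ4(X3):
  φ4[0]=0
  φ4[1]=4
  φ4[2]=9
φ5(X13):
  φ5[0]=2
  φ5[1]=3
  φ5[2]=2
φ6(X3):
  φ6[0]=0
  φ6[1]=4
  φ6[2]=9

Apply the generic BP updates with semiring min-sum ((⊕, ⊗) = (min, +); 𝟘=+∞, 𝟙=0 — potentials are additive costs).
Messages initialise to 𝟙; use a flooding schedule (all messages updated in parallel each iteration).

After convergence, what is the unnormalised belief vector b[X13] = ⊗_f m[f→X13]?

b[X13] = [19, 4, 11]

init: all messages = 𝟙 over 3 values
r1 m[φ0→X13] = [2, 0, 1]
r1 m[φ0→X3] = [0, 1, 2]
r1 m[φ1→X13] = [2, 0, 1]
r1 m[φ1→X7] = [1, 0, 2]
r1 m[φ1→X5] = [0, 2, 1]
r1 m[φ2→X13] = [7, 0, 0]
r1 m[φ2→X0] = [2, 0, 4]
r1 m[φ3→X15] = [4, 0, 0]
r1 m[φ3→X5] = [1, 0, 0]
r1 m[φ4→X3] = [0, 4, 9]
r1 m[φ5→X13] = [2, 3, 2]
r1 m[φ6→X3] = [0, 4, 9]
r1 m[X13→φ0] = [0, 0, 0]
r1 m[X13→φ1] = [0, 0, 0]
r1 m[X13→φ2] = [0, 0, 0]
r1 m[X13→φ5] = [0, 0, 0]
r1 m[X7→φ1] = [0, 0, 0]
r1 m[X15→φ3] = [0, 0, 0]
r1 m[X5→φ1] = [0, 0, 0]
r1 m[X5→φ3] = [0, 0, 0]
r1 m[X3→φ0] = [0, 0, 0]
r1 m[X3→φ4] = [0, 0, 0]
r1 m[X3→φ6] = [0, 0, 0]
r1 m[X0→φ2] = [0, 0, 0]
r2 m[φ0→X13] = [2, 0, 1]
r2 m[φ0→X3] = [0, 1, 2]
r2 m[φ1→X13] = [2, 0, 1]
r2 m[φ1→X7] = [1, 0, 2]
r2 m[φ1→X5] = [0, 2, 1]
r2 m[φ2→X13] = [7, 0, 0]
r2 m[φ2→X0] = [2, 0, 4]
r2 m[φ3→X15] = [4, 0, 0]
r2 m[φ3→X5] = [1, 0, 0]
r2 m[φ4→X3] = [0, 4, 9]
r2 m[φ5→X13] = [2, 3, 2]
r2 m[φ6→X3] = [0, 4, 9]
r2 m[X13→φ0] = [11, 3, 3]
r2 m[X13→φ1] = [11, 3, 3]
r2 m[X13→φ2] = [6, 3, 4]
r2 m[X13→φ5] = [11, 0, 2]
r2 m[X7→φ1] = [0, 0, 0]
r2 m[X15→φ3] = [0, 0, 0]
r2 m[X5→φ1] = [1, 0, 0]
r2 m[X5→φ3] = [0, 2, 1]
r2 m[X3→φ0] = [0, 8, 18]
r2 m[X3→φ4] = [0, 5, 11]
r2 m[X3→φ6] = [0, 5, 11]
r2 m[X0→φ2] = [0, 0, 0]
r3 m[φ0→X13] = [8, 0, 8]
r3 m[φ0→X3] = [3, 4, 9]
r3 m[φ1→X13] = [2, 1, 1]
r3 m[φ1→X7] = [4, 4, 6]
r3 m[φ1→X5] = [3, 6, 4]
r3 m[φ2→X13] = [7, 0, 0]
r3 m[φ2→X0] = [5, 3, 7]
r3 m[φ3→X15] = [4, 1, 2]
r3 m[φ3→X5] = [1, 0, 0]
r3 m[φ4→X3] = [0, 4, 9]
r3 m[φ5→X13] = [2, 3, 2]
r3 m[φ6→X3] = [0, 4, 9]
r3 m[X13→φ0] = [11, 3, 3]
r3 m[X13→φ1] = [11, 3, 3]
r3 m[X13→φ2] = [6, 3, 4]
r3 m[X13→φ5] = [11, 0, 2]
r3 m[X7→φ1] = [0, 0, 0]
r3 m[X15→φ3] = [0, 0, 0]
r3 m[X5→φ1] = [1, 0, 0]
r3 m[X5→φ3] = [0, 2, 1]
r3 m[X3→φ0] = [0, 8, 18]
r3 m[X3→φ4] = [0, 5, 11]
r3 m[X3→φ6] = [0, 5, 11]
r3 m[X0→φ2] = [0, 0, 0]
r4 m[φ0→X13] = [8, 0, 8]
r4 m[φ0→X3] = [3, 4, 9]
r4 m[φ1→X13] = [2, 1, 1]
r4 m[φ1→X7] = [4, 4, 6]
r4 m[φ1→X5] = [3, 6, 4]
r4 m[φ2→X13] = [7, 0, 0]
r4 m[φ2→X0] = [5, 3, 7]
r4 m[φ3→X15] = [4, 1, 2]
r4 m[φ3→X5] = [1, 0, 0]
r4 m[φ4→X3] = [0, 4, 9]
r4 m[φ5→X13] = [2, 3, 2]
r4 m[φ6→X3] = [0, 4, 9]
r4 m[X13→φ0] = [11, 4, 3]
r4 m[X13→φ1] = [17, 3, 10]
r4 m[X13→φ2] = [12, 4, 11]
r4 m[X13→φ5] = [17, 1, 9]
r4 m[X7→φ1] = [0, 0, 0]
r4 m[X15→φ3] = [0, 0, 0]
r4 m[X5→φ1] = [1, 0, 0]
r4 m[X5→φ3] = [3, 6, 4]
r4 m[X3→φ0] = [0, 8, 18]
r4 m[X3→φ4] = [3, 8, 18]
r4 m[X3→φ6] = [3, 8, 18]
r4 m[X0→φ2] = [0, 0, 0]
r5 m[φ0→X13] = [8, 0, 8]
r5 m[φ0→X3] = [4, 4, 9]
r5 m[φ1→X13] = [2, 1, 1]
r5 m[φ1→X7] = [4, 4, 6]
r5 m[φ1→X5] = [3, 6, 4]
r5 m[φ2→X13] = [7, 0, 0]
r5 m[φ2→X0] = [6, 4, 8]
r5 m[φ3→X15] = [7, 4, 6]
r5 m[φ3→X5] = [1, 0, 0]
r5 m[φ4→X3] = [0, 4, 9]
r5 m[φ5→X13] = [2, 3, 2]
r5 m[φ6→X3] = [0, 4, 9]
r5 m[X13→φ0] = [11, 4, 3]
r5 m[X13→φ1] = [17, 3, 10]
r5 m[X13→φ2] = [12, 4, 11]
r5 m[X13→φ5] = [17, 1, 9]
r5 m[X7→φ1] = [0, 0, 0]
r5 m[X15→φ3] = [0, 0, 0]
r5 m[X5→φ1] = [1, 0, 0]
r5 m[X5→φ3] = [3, 6, 4]
r5 m[X3→φ0] = [0, 8, 18]
r5 m[X3→φ4] = [3, 8, 18]
r5 m[X3→φ6] = [3, 8, 18]
r5 m[X0→φ2] = [0, 0, 0]
r6 m[φ0→X13] = [8, 0, 8]
r6 m[φ0→X3] = [4, 4, 9]
r6 m[φ1→X13] = [2, 1, 1]
r6 m[φ1→X7] = [4, 4, 6]
r6 m[φ1→X5] = [3, 6, 4]
r6 m[φ2→X13] = [7, 0, 0]
r6 m[φ2→X0] = [6, 4, 8]
r6 m[φ3→X15] = [7, 4, 6]
r6 m[φ3→X5] = [1, 0, 0]
r6 m[φ4→X3] = [0, 4, 9]
r6 m[φ5→X13] = [2, 3, 2]
r6 m[φ6→X3] = [0, 4, 9]
r6 m[X13→φ0] = [11, 4, 3]
r6 m[X13→φ1] = [17, 3, 10]
r6 m[X13→φ2] = [12, 4, 11]
r6 m[X13→φ5] = [17, 1, 9]
r6 m[X7→φ1] = [0, 0, 0]
r6 m[X15→φ3] = [0, 0, 0]
r6 m[X5→φ1] = [1, 0, 0]
r6 m[X5→φ3] = [3, 6, 4]
r6 m[X3→φ0] = [0, 8, 18]
r6 m[X3→φ4] = [4, 8, 18]
r6 m[X3→φ6] = [4, 8, 18]
r6 m[X0→φ2] = [0, 0, 0]
r7 m[φ0→X13] = [8, 0, 8]
r7 m[φ0→X3] = [4, 4, 9]
r7 m[φ1→X13] = [2, 1, 1]
r7 m[φ1→X7] = [4, 4, 6]
r7 m[φ1→X5] = [3, 6, 4]
r7 m[φ2→X13] = [7, 0, 0]
r7 m[φ2→X0] = [6, 4, 8]
r7 m[φ3→X15] = [7, 4, 6]
r7 m[φ3→X5] = [1, 0, 0]
r7 m[φ4→X3] = [0, 4, 9]
r7 m[φ5→X13] = [2, 3, 2]
r7 m[φ6→X3] = [0, 4, 9]
r7 m[X13→φ0] = [11, 4, 3]
r7 m[X13→φ1] = [17, 3, 10]
r7 m[X13→φ2] = [12, 4, 11]
r7 m[X13→φ5] = [17, 1, 9]
r7 m[X7→φ1] = [0, 0, 0]
r7 m[X15→φ3] = [0, 0, 0]
r7 m[X5→φ1] = [1, 0, 0]
r7 m[X5→φ3] = [3, 6, 4]
r7 m[X3→φ0] = [0, 8, 18]
r7 m[X3→φ4] = [4, 8, 18]
r7 m[X3→φ6] = [4, 8, 18]
r7 m[X0→φ2] = [0, 0, 0]
fixed point reached at round 7
b[X13] = ⊗ incoming = [19, 4, 11]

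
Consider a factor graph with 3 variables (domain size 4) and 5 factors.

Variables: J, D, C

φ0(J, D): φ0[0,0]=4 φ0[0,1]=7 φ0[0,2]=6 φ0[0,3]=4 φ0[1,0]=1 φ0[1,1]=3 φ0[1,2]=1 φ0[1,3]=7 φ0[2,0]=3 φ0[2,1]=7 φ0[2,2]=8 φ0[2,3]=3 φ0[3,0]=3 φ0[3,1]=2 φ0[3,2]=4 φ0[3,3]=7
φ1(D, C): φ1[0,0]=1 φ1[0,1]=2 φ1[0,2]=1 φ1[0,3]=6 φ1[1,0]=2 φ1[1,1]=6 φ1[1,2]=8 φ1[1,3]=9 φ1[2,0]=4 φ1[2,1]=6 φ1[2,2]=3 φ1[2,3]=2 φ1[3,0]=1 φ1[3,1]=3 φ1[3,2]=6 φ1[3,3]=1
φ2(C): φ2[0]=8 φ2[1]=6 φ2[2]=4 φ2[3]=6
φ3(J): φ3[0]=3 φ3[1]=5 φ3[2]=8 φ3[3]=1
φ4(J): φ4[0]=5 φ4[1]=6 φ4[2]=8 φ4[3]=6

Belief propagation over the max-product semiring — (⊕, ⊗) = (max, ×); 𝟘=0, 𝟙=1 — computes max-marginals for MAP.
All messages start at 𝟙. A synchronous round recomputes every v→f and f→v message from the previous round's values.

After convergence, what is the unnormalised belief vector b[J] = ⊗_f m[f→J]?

init: all messages = 𝟙 over 4 values
r1 m[φ0→J] = [7, 7, 8, 7]
r1 m[φ0→D] = [4, 7, 8, 7]
r1 m[φ1→D] = [6, 9, 6, 6]
r1 m[φ1→C] = [4, 6, 8, 9]
r1 m[φ2→C] = [8, 6, 4, 6]
r1 m[φ3→J] = [3, 5, 8, 1]
r1 m[φ4→J] = [5, 6, 8, 6]
r1 m[J→φ0] = [1, 1, 1, 1]
r1 m[J→φ3] = [1, 1, 1, 1]
r1 m[J→φ4] = [1, 1, 1, 1]
r1 m[D→φ0] = [1, 1, 1, 1]
r1 m[D→φ1] = [1, 1, 1, 1]
r1 m[C→φ1] = [1, 1, 1, 1]
r1 m[C→φ2] = [1, 1, 1, 1]
r2 m[φ0→J] = [7, 7, 8, 7]
r2 m[φ0→D] = [4, 7, 8, 7]
r2 m[φ1→D] = [6, 9, 6, 6]
r2 m[φ1→C] = [4, 6, 8, 9]
r2 m[φ2→C] = [8, 6, 4, 6]
r2 m[φ3→J] = [3, 5, 8, 1]
r2 m[φ4→J] = [5, 6, 8, 6]
r2 m[J→φ0] = [15, 30, 64, 6]
r2 m[J→φ3] = [35, 42, 64, 42]
r2 m[J→φ4] = [21, 35, 64, 7]
r2 m[D→φ0] = [6, 9, 6, 6]
r2 m[D→φ1] = [4, 7, 8, 7]
r2 m[C→φ1] = [8, 6, 4, 6]
r2 m[C→φ2] = [4, 6, 8, 9]
r3 m[φ0→J] = [63, 42, 63, 42]
r3 m[φ0→D] = [192, 448, 512, 210]
r3 m[φ1→D] = [36, 54, 36, 24]
r3 m[φ1→C] = [32, 48, 56, 63]
r3 m[φ2→C] = [8, 6, 4, 6]
r3 m[φ3→J] = [3, 5, 8, 1]
r3 m[φ4→J] = [5, 6, 8, 6]
r3 m[J→φ0] = [15, 30, 64, 6]
r3 m[J→φ3] = [35, 42, 64, 42]
r3 m[J→φ4] = [21, 35, 64, 7]
r3 m[D→φ0] = [6, 9, 6, 6]
r3 m[D→φ1] = [4, 7, 8, 7]
r3 m[C→φ1] = [8, 6, 4, 6]
r3 m[C→φ2] = [4, 6, 8, 9]
r4 m[φ0→J] = [63, 42, 63, 42]
r4 m[φ0→D] = [192, 448, 512, 210]
r4 m[φ1→D] = [36, 54, 36, 24]
r4 m[φ1→C] = [32, 48, 56, 63]
r4 m[φ2→C] = [8, 6, 4, 6]
r4 m[φ3→J] = [3, 5, 8, 1]
r4 m[φ4→J] = [5, 6, 8, 6]
r4 m[J→φ0] = [15, 30, 64, 6]
r4 m[J→φ3] = [315, 252, 504, 252]
r4 m[J→φ4] = [189, 210, 504, 42]
r4 m[D→φ0] = [36, 54, 36, 24]
r4 m[D→φ1] = [192, 448, 512, 210]
r4 m[C→φ1] = [8, 6, 4, 6]
r4 m[C→φ2] = [32, 48, 56, 63]
r5 m[φ0→J] = [378, 168, 378, 168]
r5 m[φ0→D] = [192, 448, 512, 210]
r5 m[φ1→D] = [36, 54, 36, 24]
r5 m[φ1→C] = [2048, 3072, 3584, 4032]
r5 m[φ2→C] = [8, 6, 4, 6]
r5 m[φ3→J] = [3, 5, 8, 1]
r5 m[φ4→J] = [5, 6, 8, 6]
r5 m[J→φ0] = [15, 30, 64, 6]
r5 m[J→φ3] = [315, 252, 504, 252]
r5 m[J→φ4] = [189, 210, 504, 42]
r5 m[D→φ0] = [36, 54, 36, 24]
r5 m[D→φ1] = [192, 448, 512, 210]
r5 m[C→φ1] = [8, 6, 4, 6]
r5 m[C→φ2] = [32, 48, 56, 63]
r6 m[φ0→J] = [378, 168, 378, 168]
r6 m[φ0→D] = [192, 448, 512, 210]
r6 m[φ1→D] = [36, 54, 36, 24]
r6 m[φ1→C] = [2048, 3072, 3584, 4032]
r6 m[φ2→C] = [8, 6, 4, 6]
r6 m[φ3→J] = [3, 5, 8, 1]
r6 m[φ4→J] = [5, 6, 8, 6]
r6 m[J→φ0] = [15, 30, 64, 6]
r6 m[J→φ3] = [1890, 1008, 3024, 1008]
r6 m[J→φ4] = [1134, 840, 3024, 168]
r6 m[D→φ0] = [36, 54, 36, 24]
r6 m[D→φ1] = [192, 448, 512, 210]
r6 m[C→φ1] = [8, 6, 4, 6]
r6 m[C→φ2] = [2048, 3072, 3584, 4032]
r7 m[φ0→J] = [378, 168, 378, 168]
r7 m[φ0→D] = [192, 448, 512, 210]
r7 m[φ1→D] = [36, 54, 36, 24]
r7 m[φ1→C] = [2048, 3072, 3584, 4032]
r7 m[φ2→C] = [8, 6, 4, 6]
r7 m[φ3→J] = [3, 5, 8, 1]
r7 m[φ4→J] = [5, 6, 8, 6]
r7 m[J→φ0] = [15, 30, 64, 6]
r7 m[J→φ3] = [1890, 1008, 3024, 1008]
r7 m[J→φ4] = [1134, 840, 3024, 168]
r7 m[D→φ0] = [36, 54, 36, 24]
r7 m[D→φ1] = [192, 448, 512, 210]
r7 m[C→φ1] = [8, 6, 4, 6]
r7 m[C→φ2] = [2048, 3072, 3584, 4032]
fixed point reached at round 7
b[J] = ⊗ incoming = [5670, 5040, 24192, 1008]

b[J] = [5670, 5040, 24192, 1008]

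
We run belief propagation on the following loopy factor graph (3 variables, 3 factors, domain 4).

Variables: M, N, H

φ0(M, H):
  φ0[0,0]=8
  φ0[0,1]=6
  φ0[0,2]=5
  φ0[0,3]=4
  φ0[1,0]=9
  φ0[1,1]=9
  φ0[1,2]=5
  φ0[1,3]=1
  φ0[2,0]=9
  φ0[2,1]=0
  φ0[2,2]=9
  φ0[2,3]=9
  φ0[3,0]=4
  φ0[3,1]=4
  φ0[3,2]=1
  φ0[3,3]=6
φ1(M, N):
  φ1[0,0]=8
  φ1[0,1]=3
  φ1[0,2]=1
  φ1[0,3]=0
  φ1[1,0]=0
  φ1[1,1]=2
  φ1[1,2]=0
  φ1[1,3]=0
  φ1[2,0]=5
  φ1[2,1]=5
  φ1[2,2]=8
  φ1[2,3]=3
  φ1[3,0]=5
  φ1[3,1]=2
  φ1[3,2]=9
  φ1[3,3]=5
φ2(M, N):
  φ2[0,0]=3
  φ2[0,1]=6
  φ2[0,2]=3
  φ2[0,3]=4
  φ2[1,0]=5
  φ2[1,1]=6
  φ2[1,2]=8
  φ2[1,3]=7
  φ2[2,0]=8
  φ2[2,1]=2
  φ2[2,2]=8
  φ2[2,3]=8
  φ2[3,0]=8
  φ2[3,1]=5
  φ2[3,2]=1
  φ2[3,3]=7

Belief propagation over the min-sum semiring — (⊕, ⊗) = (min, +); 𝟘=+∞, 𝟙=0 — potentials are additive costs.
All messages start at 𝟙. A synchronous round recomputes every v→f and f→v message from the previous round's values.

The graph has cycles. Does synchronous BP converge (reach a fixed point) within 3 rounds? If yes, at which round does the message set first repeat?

NOT CONVERGED within 3 rounds

init: all messages = 𝟙 over 4 values
r1 m[φ0→M] = [4, 1, 0, 1]
r1 m[φ0→H] = [4, 0, 1, 1]
r1 m[φ1→M] = [0, 0, 3, 2]
r1 m[φ1→N] = [0, 2, 0, 0]
r1 m[φ2→M] = [3, 5, 2, 1]
r1 m[φ2→N] = [3, 2, 1, 4]
r1 m[M→φ0] = [0, 0, 0, 0]
r1 m[M→φ1] = [0, 0, 0, 0]
r1 m[M→φ2] = [0, 0, 0, 0]
r1 m[N→φ1] = [0, 0, 0, 0]
r1 m[N→φ2] = [0, 0, 0, 0]
r1 m[H→φ0] = [0, 0, 0, 0]
r2 m[φ0→M] = [4, 1, 0, 1]
r2 m[φ0→H] = [4, 0, 1, 1]
r2 m[φ1→M] = [0, 0, 3, 2]
r2 m[φ1→N] = [0, 2, 0, 0]
r2 m[φ2→M] = [3, 5, 2, 1]
r2 m[φ2→N] = [3, 2, 1, 4]
r2 m[M→φ0] = [3, 5, 5, 3]
r2 m[M→φ1] = [7, 6, 2, 2]
r2 m[M→φ2] = [4, 1, 3, 3]
r2 m[N→φ1] = [3, 2, 1, 4]
r2 m[N→φ2] = [0, 2, 0, 0]
r2 m[H→φ0] = [0, 0, 0, 0]
r3 m[φ0→M] = [4, 1, 0, 1]
r3 m[φ0→H] = [7, 5, 4, 6]
r3 m[φ1→M] = [2, 1, 7, 4]
r3 m[φ1→N] = [6, 4, 6, 5]
r3 m[φ2→M] = [3, 5, 4, 1]
r3 m[φ2→N] = [6, 5, 4, 8]
r3 m[M→φ0] = [3, 5, 5, 3]
r3 m[M→φ1] = [7, 6, 2, 2]
r3 m[M→φ2] = [4, 1, 3, 3]
r3 m[N→φ1] = [3, 2, 1, 4]
r3 m[N→φ2] = [0, 2, 0, 0]
r3 m[H→φ0] = [0, 0, 0, 0]
no fixed point within 3 rounds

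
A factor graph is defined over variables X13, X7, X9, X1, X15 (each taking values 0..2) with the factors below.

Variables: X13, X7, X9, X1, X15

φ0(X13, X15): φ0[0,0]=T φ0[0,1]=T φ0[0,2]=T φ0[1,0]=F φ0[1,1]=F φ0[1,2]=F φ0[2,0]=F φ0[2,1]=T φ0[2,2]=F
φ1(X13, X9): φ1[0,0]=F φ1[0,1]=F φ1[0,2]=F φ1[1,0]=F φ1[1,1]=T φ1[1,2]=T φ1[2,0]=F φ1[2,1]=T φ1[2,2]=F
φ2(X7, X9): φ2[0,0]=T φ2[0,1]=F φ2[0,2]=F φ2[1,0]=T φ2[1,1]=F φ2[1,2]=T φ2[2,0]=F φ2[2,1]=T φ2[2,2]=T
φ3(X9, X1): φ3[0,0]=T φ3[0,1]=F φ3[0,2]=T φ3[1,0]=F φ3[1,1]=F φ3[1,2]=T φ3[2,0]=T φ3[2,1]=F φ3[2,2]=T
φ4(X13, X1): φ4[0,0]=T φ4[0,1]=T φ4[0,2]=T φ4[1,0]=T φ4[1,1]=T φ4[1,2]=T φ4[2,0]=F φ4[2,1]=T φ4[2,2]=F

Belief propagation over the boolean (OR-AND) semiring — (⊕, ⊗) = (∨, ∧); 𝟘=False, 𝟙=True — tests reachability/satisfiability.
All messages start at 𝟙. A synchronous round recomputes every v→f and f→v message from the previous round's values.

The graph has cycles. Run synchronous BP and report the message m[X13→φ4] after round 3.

init: all messages = 𝟙 over 3 values
r1 m[φ0→X13] = [T, F, T]
r1 m[φ0→X15] = [T, T, T]
r1 m[φ1→X13] = [F, T, T]
r1 m[φ1→X9] = [F, T, T]
r1 m[φ2→X7] = [T, T, T]
r1 m[φ2→X9] = [T, T, T]
r1 m[φ3→X9] = [T, T, T]
r1 m[φ3→X1] = [T, F, T]
r1 m[φ4→X13] = [T, T, T]
r1 m[φ4→X1] = [T, T, T]
r1 m[X13→φ0] = [T, T, T]
r1 m[X13→φ1] = [T, T, T]
r1 m[X13→φ4] = [T, T, T]
r1 m[X7→φ2] = [T, T, T]
r1 m[X9→φ1] = [T, T, T]
r1 m[X9→φ2] = [T, T, T]
r1 m[X9→φ3] = [T, T, T]
r1 m[X1→φ3] = [T, T, T]
r1 m[X1→φ4] = [T, T, T]
r1 m[X15→φ0] = [T, T, T]
r2 m[φ0→X13] = [T, F, T]
r2 m[φ0→X15] = [T, T, T]
r2 m[φ1→X13] = [F, T, T]
r2 m[φ1→X9] = [F, T, T]
r2 m[φ2→X7] = [T, T, T]
r2 m[φ2→X9] = [T, T, T]
r2 m[φ3→X9] = [T, T, T]
r2 m[φ3→X1] = [T, F, T]
r2 m[φ4→X13] = [T, T, T]
r2 m[φ4→X1] = [T, T, T]
r2 m[X13→φ0] = [F, T, T]
r2 m[X13→φ1] = [T, F, T]
r2 m[X13→φ4] = [F, F, T]
r2 m[X7→φ2] = [T, T, T]
r2 m[X9→φ1] = [T, T, T]
r2 m[X9→φ2] = [F, T, T]
r2 m[X9→φ3] = [F, T, T]
r2 m[X1→φ3] = [T, T, T]
r2 m[X1→φ4] = [T, F, T]
r2 m[X15→φ0] = [T, T, T]
r3 m[φ0→X13] = [T, F, T]
r3 m[φ0→X15] = [F, T, F]
r3 m[φ1→X13] = [F, T, T]
r3 m[φ1→X9] = [F, T, F]
r3 m[φ2→X7] = [F, T, T]
r3 m[φ2→X9] = [T, T, T]
r3 m[φ3→X9] = [T, T, T]
r3 m[φ3→X1] = [T, F, T]
r3 m[φ4→X13] = [T, T, F]
r3 m[φ4→X1] = [F, T, F]
r3 m[X13→φ0] = [F, T, T]
r3 m[X13→φ1] = [T, F, T]
r3 m[X13→φ4] = [F, F, T]
r3 m[X7→φ2] = [T, T, T]
r3 m[X9→φ1] = [T, T, T]
r3 m[X9→φ2] = [F, T, T]
r3 m[X9→φ3] = [F, T, T]
r3 m[X1→φ3] = [T, T, T]
r3 m[X1→φ4] = [T, F, T]
r3 m[X15→φ0] = [T, T, T]

message @ round 3 = [F, F, T]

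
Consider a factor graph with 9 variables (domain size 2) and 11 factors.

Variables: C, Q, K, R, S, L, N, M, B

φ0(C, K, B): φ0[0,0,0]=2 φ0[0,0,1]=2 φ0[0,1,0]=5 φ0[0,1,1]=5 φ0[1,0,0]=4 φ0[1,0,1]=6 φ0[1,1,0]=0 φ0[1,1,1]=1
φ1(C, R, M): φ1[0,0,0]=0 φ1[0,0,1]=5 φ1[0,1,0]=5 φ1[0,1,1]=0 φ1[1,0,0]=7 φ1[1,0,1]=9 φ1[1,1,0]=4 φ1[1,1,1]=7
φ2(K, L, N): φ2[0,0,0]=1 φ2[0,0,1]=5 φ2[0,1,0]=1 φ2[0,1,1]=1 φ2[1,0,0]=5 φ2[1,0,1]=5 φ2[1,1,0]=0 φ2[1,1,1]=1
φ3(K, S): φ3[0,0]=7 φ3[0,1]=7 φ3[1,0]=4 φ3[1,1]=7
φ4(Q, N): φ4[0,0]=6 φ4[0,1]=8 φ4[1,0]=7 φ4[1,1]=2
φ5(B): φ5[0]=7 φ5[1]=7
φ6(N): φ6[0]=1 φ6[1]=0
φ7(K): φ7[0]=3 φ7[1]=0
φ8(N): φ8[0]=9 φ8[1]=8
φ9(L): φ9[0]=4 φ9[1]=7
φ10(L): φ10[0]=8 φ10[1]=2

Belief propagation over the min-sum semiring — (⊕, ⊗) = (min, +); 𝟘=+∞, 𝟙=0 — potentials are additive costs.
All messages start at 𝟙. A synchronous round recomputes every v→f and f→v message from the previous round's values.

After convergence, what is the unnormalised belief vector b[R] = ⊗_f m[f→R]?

b[R] = [36, 35]

init: all messages = 𝟙 over 2 values
r1 m[φ0→C] = [2, 0]
r1 m[φ0→K] = [2, 0]
r1 m[φ0→B] = [0, 1]
r1 m[φ1→C] = [0, 4]
r1 m[φ1→R] = [0, 0]
r1 m[φ1→M] = [0, 0]
r1 m[φ2→K] = [1, 0]
r1 m[φ2→L] = [1, 0]
r1 m[φ2→N] = [0, 1]
r1 m[φ3→K] = [7, 4]
r1 m[φ3→S] = [4, 7]
r1 m[φ4→Q] = [6, 2]
r1 m[φ4→N] = [6, 2]
r1 m[φ5→B] = [7, 7]
r1 m[φ6→N] = [1, 0]
r1 m[φ7→K] = [3, 0]
r1 m[φ8→N] = [9, 8]
r1 m[φ9→L] = [4, 7]
r1 m[φ10→L] = [8, 2]
r1 m[C→φ0] = [0, 0]
r1 m[C→φ1] = [0, 0]
r1 m[Q→φ4] = [0, 0]
r1 m[K→φ0] = [0, 0]
r1 m[K→φ2] = [0, 0]
r1 m[K→φ3] = [0, 0]
r1 m[K→φ7] = [0, 0]
r1 m[R→φ1] = [0, 0]
r1 m[S→φ3] = [0, 0]
r1 m[L→φ2] = [0, 0]
r1 m[L→φ9] = [0, 0]
r1 m[L→φ10] = [0, 0]
r1 m[N→φ2] = [0, 0]
r1 m[N→φ4] = [0, 0]
r1 m[N→φ6] = [0, 0]
r1 m[N→φ8] = [0, 0]
r1 m[M→φ1] = [0, 0]
r1 m[B→φ0] = [0, 0]
r1 m[B→φ5] = [0, 0]
r2 m[φ0→C] = [2, 0]
r2 m[φ0→K] = [2, 0]
r2 m[φ0→B] = [0, 1]
r2 m[φ1→C] = [0, 4]
r2 m[φ1→R] = [0, 0]
r2 m[φ1→M] = [0, 0]
r2 m[φ2→K] = [1, 0]
r2 m[φ2→L] = [1, 0]
r2 m[φ2→N] = [0, 1]
r2 m[φ3→K] = [7, 4]
r2 m[φ3→S] = [4, 7]
r2 m[φ4→Q] = [6, 2]
r2 m[φ4→N] = [6, 2]
r2 m[φ5→B] = [7, 7]
r2 m[φ6→N] = [1, 0]
r2 m[φ7→K] = [3, 0]
r2 m[φ8→N] = [9, 8]
r2 m[φ9→L] = [4, 7]
r2 m[φ10→L] = [8, 2]
r2 m[C→φ0] = [0, 4]
r2 m[C→φ1] = [2, 0]
r2 m[Q→φ4] = [0, 0]
r2 m[K→φ0] = [11, 4]
r2 m[K→φ2] = [12, 4]
r2 m[K→φ3] = [6, 0]
r2 m[K→φ7] = [10, 4]
r2 m[R→φ1] = [0, 0]
r2 m[S→φ3] = [0, 0]
r2 m[L→φ2] = [12, 9]
r2 m[L→φ9] = [9, 2]
r2 m[L→φ10] = [5, 7]
r2 m[N→φ2] = [16, 10]
r2 m[N→φ4] = [10, 9]
r2 m[N→φ6] = [15, 11]
r2 m[N→φ8] = [7, 3]
r2 m[M→φ1] = [0, 0]
r2 m[B→φ0] = [7, 7]
r2 m[B→φ5] = [0, 1]
r3 m[φ0→C] = [16, 11]
r3 m[φ0→K] = [9, 11]
r3 m[φ0→B] = [8, 9]
r3 m[φ1→C] = [0, 4]
r3 m[φ1→R] = [2, 2]
r3 m[φ1→M] = [2, 2]
r3 m[φ2→K] = [20, 20]
r3 m[φ2→L] = [19, 15]
r3 m[φ2→N] = [13, 14]
r3 m[φ3→K] = [7, 4]
r3 m[φ3→S] = [4, 7]
r3 m[φ4→Q] = [16, 11]
r3 m[φ4→N] = [6, 2]
r3 m[φ5→B] = [7, 7]
r3 m[φ6→N] = [1, 0]
r3 m[φ7→K] = [3, 0]
r3 m[φ8→N] = [9, 8]
r3 m[φ9→L] = [4, 7]
r3 m[φ10→L] = [8, 2]
r3 m[C→φ0] = [0, 4]
r3 m[C→φ1] = [2, 0]
r3 m[Q→φ4] = [0, 0]
r3 m[K→φ0] = [11, 4]
r3 m[K→φ2] = [12, 4]
r3 m[K→φ3] = [6, 0]
r3 m[K→φ7] = [10, 4]
r3 m[R→φ1] = [0, 0]
r3 m[S→φ3] = [0, 0]
r3 m[L→φ2] = [12, 9]
r3 m[L→φ9] = [9, 2]
r3 m[L→φ10] = [5, 7]
r3 m[N→φ2] = [16, 10]
r3 m[N→φ4] = [10, 9]
r3 m[N→φ6] = [15, 11]
r3 m[N→φ8] = [7, 3]
r3 m[M→φ1] = [0, 0]
r3 m[B→φ0] = [7, 7]
r3 m[B→φ5] = [0, 1]
r4 m[φ0→C] = [16, 11]
r4 m[φ0→K] = [9, 11]
r4 m[φ0→B] = [8, 9]
r4 m[φ1→C] = [0, 4]
r4 m[φ1→R] = [2, 2]
r4 m[φ1→M] = [2, 2]
r4 m[φ2→K] = [20, 20]
r4 m[φ2→L] = [19, 15]
r4 m[φ2→N] = [13, 14]
r4 m[φ3→K] = [7, 4]
r4 m[φ3→S] = [4, 7]
r4 m[φ4→Q] = [16, 11]
r4 m[φ4→N] = [6, 2]
r4 m[φ5→B] = [7, 7]
r4 m[φ6→N] = [1, 0]
r4 m[φ7→K] = [3, 0]
r4 m[φ8→N] = [9, 8]
r4 m[φ9→L] = [4, 7]
r4 m[φ10→L] = [8, 2]
r4 m[C→φ0] = [0, 4]
r4 m[C→φ1] = [16, 11]
r4 m[Q→φ4] = [0, 0]
r4 m[K→φ0] = [30, 24]
r4 m[K→φ2] = [19, 15]
r4 m[K→φ3] = [32, 31]
r4 m[K→φ7] = [36, 35]
r4 m[R→φ1] = [0, 0]
r4 m[S→φ3] = [0, 0]
r4 m[L→φ2] = [12, 9]
r4 m[L→φ9] = [27, 17]
r4 m[L→φ10] = [23, 22]
r4 m[N→φ2] = [16, 10]
r4 m[N→φ4] = [23, 22]
r4 m[N→φ6] = [28, 24]
r4 m[N→φ8] = [20, 16]
r4 m[M→φ1] = [0, 0]
r4 m[B→φ0] = [7, 7]
r4 m[B→φ5] = [8, 9]
r5 m[φ0→C] = [36, 31]
r5 m[φ0→K] = [9, 11]
r5 m[φ0→B] = [28, 29]
r5 m[φ1→C] = [0, 4]
r5 m[φ1→R] = [16, 15]
r5 m[φ1→M] = [15, 16]
r5 m[φ2→K] = [20, 20]
r5 m[φ2→L] = [30, 26]
r5 m[φ2→N] = [24, 25]
r5 m[φ3→K] = [7, 4]
r5 m[φ3→S] = [35, 38]
r5 m[φ4→Q] = [29, 24]
r5 m[φ4→N] = [6, 2]
r5 m[φ5→B] = [7, 7]
r5 m[φ6→N] = [1, 0]
r5 m[φ7→K] = [3, 0]
r5 m[φ8→N] = [9, 8]
r5 m[φ9→L] = [4, 7]
r5 m[φ10→L] = [8, 2]
r5 m[C→φ0] = [0, 4]
r5 m[C→φ1] = [16, 11]
r5 m[Q→φ4] = [0, 0]
r5 m[K→φ0] = [30, 24]
r5 m[K→φ2] = [19, 15]
r5 m[K→φ3] = [32, 31]
r5 m[K→φ7] = [36, 35]
r5 m[R→φ1] = [0, 0]
r5 m[S→φ3] = [0, 0]
r5 m[L→φ2] = [12, 9]
r5 m[L→φ9] = [27, 17]
r5 m[L→φ10] = [23, 22]
r5 m[N→φ2] = [16, 10]
r5 m[N→φ4] = [23, 22]
r5 m[N→φ6] = [28, 24]
r5 m[N→φ8] = [20, 16]
r5 m[M→φ1] = [0, 0]
r5 m[B→φ0] = [7, 7]
r5 m[B→φ5] = [8, 9]
r6 m[φ0→C] = [36, 31]
r6 m[φ0→K] = [9, 11]
r6 m[φ0→B] = [28, 29]
r6 m[φ1→C] = [0, 4]
r6 m[φ1→R] = [16, 15]
r6 m[φ1→M] = [15, 16]
r6 m[φ2→K] = [20, 20]
r6 m[φ2→L] = [30, 26]
r6 m[φ2→N] = [24, 25]
r6 m[φ3→K] = [7, 4]
r6 m[φ3→S] = [35, 38]
r6 m[φ4→Q] = [29, 24]
r6 m[φ4→N] = [6, 2]
r6 m[φ5→B] = [7, 7]
r6 m[φ6→N] = [1, 0]
r6 m[φ7→K] = [3, 0]
r6 m[φ8→N] = [9, 8]
r6 m[φ9→L] = [4, 7]
r6 m[φ10→L] = [8, 2]
r6 m[C→φ0] = [0, 4]
r6 m[C→φ1] = [36, 31]
r6 m[Q→φ4] = [0, 0]
r6 m[K→φ0] = [30, 24]
r6 m[K→φ2] = [19, 15]
r6 m[K→φ3] = [32, 31]
r6 m[K→φ7] = [36, 35]
r6 m[R→φ1] = [0, 0]
r6 m[S→φ3] = [0, 0]
r6 m[L→φ2] = [12, 9]
r6 m[L→φ9] = [38, 28]
r6 m[L→φ10] = [34, 33]
r6 m[N→φ2] = [16, 10]
r6 m[N→φ4] = [34, 33]
r6 m[N→φ6] = [39, 35]
r6 m[N→φ8] = [31, 27]
r6 m[M→φ1] = [0, 0]
r6 m[B→φ0] = [7, 7]
r6 m[B→φ5] = [28, 29]
r7 m[φ0→C] = [36, 31]
r7 m[φ0→K] = [9, 11]
r7 m[φ0→B] = [28, 29]
r7 m[φ1→C] = [0, 4]
r7 m[φ1→R] = [36, 35]
r7 m[φ1→M] = [35, 36]
r7 m[φ2→K] = [20, 20]
r7 m[φ2→L] = [30, 26]
r7 m[φ2→N] = [24, 25]
r7 m[φ3→K] = [7, 4]
r7 m[φ3→S] = [35, 38]
r7 m[φ4→Q] = [40, 35]
r7 m[φ4→N] = [6, 2]
r7 m[φ5→B] = [7, 7]
r7 m[φ6→N] = [1, 0]
r7 m[φ7→K] = [3, 0]
r7 m[φ8→N] = [9, 8]
r7 m[φ9→L] = [4, 7]
r7 m[φ10→L] = [8, 2]
r7 m[C→φ0] = [0, 4]
r7 m[C→φ1] = [36, 31]
r7 m[Q→φ4] = [0, 0]
r7 m[K→φ0] = [30, 24]
r7 m[K→φ2] = [19, 15]
r7 m[K→φ3] = [32, 31]
r7 m[K→φ7] = [36, 35]
r7 m[R→φ1] = [0, 0]
r7 m[S→φ3] = [0, 0]
r7 m[L→φ2] = [12, 9]
r7 m[L→φ9] = [38, 28]
r7 m[L→φ10] = [34, 33]
r7 m[N→φ2] = [16, 10]
r7 m[N→φ4] = [34, 33]
r7 m[N→φ6] = [39, 35]
r7 m[N→φ8] = [31, 27]
r7 m[M→φ1] = [0, 0]
r7 m[B→φ0] = [7, 7]
r7 m[B→φ5] = [28, 29]
r8 m[φ0→C] = [36, 31]
r8 m[φ0→K] = [9, 11]
r8 m[φ0→B] = [28, 29]
r8 m[φ1→C] = [0, 4]
r8 m[φ1→R] = [36, 35]
r8 m[φ1→M] = [35, 36]
r8 m[φ2→K] = [20, 20]
r8 m[φ2→L] = [30, 26]
r8 m[φ2→N] = [24, 25]
r8 m[φ3→K] = [7, 4]
r8 m[φ3→S] = [35, 38]
r8 m[φ4→Q] = [40, 35]
r8 m[φ4→N] = [6, 2]
r8 m[φ5→B] = [7, 7]
r8 m[φ6→N] = [1, 0]
r8 m[φ7→K] = [3, 0]
r8 m[φ8→N] = [9, 8]
r8 m[φ9→L] = [4, 7]
r8 m[φ10→L] = [8, 2]
r8 m[C→φ0] = [0, 4]
r8 m[C→φ1] = [36, 31]
r8 m[Q→φ4] = [0, 0]
r8 m[K→φ0] = [30, 24]
r8 m[K→φ2] = [19, 15]
r8 m[K→φ3] = [32, 31]
r8 m[K→φ7] = [36, 35]
r8 m[R→φ1] = [0, 0]
r8 m[S→φ3] = [0, 0]
r8 m[L→φ2] = [12, 9]
r8 m[L→φ9] = [38, 28]
r8 m[L→φ10] = [34, 33]
r8 m[N→φ2] = [16, 10]
r8 m[N→φ4] = [34, 33]
r8 m[N→φ6] = [39, 35]
r8 m[N→φ8] = [31, 27]
r8 m[M→φ1] = [0, 0]
r8 m[B→φ0] = [7, 7]
r8 m[B→φ5] = [28, 29]
fixed point reached at round 8
b[R] = ⊗ incoming = [36, 35]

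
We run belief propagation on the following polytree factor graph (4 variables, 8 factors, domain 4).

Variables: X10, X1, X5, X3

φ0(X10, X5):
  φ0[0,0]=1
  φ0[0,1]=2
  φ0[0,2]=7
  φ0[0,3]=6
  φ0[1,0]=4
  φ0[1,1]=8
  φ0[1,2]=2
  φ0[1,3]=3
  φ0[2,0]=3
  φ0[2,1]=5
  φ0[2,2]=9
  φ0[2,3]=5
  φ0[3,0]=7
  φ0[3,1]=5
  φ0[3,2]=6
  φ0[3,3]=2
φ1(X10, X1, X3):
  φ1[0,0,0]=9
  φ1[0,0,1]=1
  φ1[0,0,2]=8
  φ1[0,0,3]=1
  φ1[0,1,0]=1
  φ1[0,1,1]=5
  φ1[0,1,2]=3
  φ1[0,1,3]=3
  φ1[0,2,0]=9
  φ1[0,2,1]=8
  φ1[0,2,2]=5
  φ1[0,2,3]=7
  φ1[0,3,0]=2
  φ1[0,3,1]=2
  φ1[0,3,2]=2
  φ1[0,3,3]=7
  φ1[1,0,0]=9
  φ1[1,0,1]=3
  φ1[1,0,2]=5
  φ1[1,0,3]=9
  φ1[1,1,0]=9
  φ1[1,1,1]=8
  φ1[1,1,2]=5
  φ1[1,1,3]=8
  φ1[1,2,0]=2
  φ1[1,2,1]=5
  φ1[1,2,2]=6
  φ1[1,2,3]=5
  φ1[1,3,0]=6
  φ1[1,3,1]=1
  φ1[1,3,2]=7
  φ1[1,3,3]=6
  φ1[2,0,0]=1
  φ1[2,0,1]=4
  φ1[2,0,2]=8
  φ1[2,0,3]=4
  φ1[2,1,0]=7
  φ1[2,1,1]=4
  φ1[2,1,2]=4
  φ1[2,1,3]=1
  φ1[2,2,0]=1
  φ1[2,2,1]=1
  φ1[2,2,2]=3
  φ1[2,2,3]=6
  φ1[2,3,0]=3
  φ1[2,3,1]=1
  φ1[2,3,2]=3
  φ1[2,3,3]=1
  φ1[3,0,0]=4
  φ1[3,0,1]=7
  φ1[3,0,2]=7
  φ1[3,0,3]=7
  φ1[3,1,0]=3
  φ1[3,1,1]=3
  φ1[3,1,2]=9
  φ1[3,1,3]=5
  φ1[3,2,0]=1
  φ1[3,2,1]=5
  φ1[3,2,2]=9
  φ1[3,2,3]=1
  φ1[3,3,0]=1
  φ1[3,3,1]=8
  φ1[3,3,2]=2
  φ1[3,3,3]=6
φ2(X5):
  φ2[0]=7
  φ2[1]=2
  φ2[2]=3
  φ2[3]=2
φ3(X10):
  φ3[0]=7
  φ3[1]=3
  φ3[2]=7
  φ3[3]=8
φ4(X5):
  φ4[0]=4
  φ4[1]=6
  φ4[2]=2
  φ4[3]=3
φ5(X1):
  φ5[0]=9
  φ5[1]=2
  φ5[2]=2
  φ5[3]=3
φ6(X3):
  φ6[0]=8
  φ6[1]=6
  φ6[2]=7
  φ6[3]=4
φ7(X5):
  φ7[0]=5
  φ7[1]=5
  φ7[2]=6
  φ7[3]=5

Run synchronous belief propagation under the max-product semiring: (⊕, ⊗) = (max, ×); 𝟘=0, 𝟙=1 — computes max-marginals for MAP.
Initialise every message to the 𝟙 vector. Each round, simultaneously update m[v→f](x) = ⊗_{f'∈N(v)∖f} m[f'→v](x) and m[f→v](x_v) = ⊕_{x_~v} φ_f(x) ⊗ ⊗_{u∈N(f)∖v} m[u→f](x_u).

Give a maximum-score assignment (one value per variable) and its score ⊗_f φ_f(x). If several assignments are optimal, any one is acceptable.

init: all messages = 𝟙 over 4 values
r1 m[φ0→X10] = [7, 8, 9, 7]
r1 m[φ0→X5] = [7, 8, 9, 6]
r1 m[φ1→X10] = [9, 9, 8, 9]
r1 m[φ1→X1] = [9, 9, 9, 8]
r1 m[φ1→X3] = [9, 8, 9, 9]
r1 m[φ2→X5] = [7, 2, 3, 2]
r1 m[φ3→X10] = [7, 3, 7, 8]
r1 m[φ4→X5] = [4, 6, 2, 3]
r1 m[φ5→X1] = [9, 2, 2, 3]
r1 m[φ6→X3] = [8, 6, 7, 4]
r1 m[φ7→X5] = [5, 5, 6, 5]
r1 m[X10→φ0] = [1, 1, 1, 1]
r1 m[X10→φ1] = [1, 1, 1, 1]
r1 m[X10→φ3] = [1, 1, 1, 1]
r1 m[X1→φ1] = [1, 1, 1, 1]
r1 m[X1→φ5] = [1, 1, 1, 1]
r1 m[X5→φ0] = [1, 1, 1, 1]
r1 m[X5→φ2] = [1, 1, 1, 1]
r1 m[X5→φ4] = [1, 1, 1, 1]
r1 m[X5→φ7] = [1, 1, 1, 1]
r1 m[X3→φ1] = [1, 1, 1, 1]
r1 m[X3→φ6] = [1, 1, 1, 1]
r2 m[φ0→X10] = [7, 8, 9, 7]
r2 m[φ0→X5] = [7, 8, 9, 6]
r2 m[φ1→X10] = [9, 9, 8, 9]
r2 m[φ1→X1] = [9, 9, 9, 8]
r2 m[φ1→X3] = [9, 8, 9, 9]
r2 m[φ2→X5] = [7, 2, 3, 2]
r2 m[φ3→X10] = [7, 3, 7, 8]
r2 m[φ4→X5] = [4, 6, 2, 3]
r2 m[φ5→X1] = [9, 2, 2, 3]
r2 m[φ6→X3] = [8, 6, 7, 4]
r2 m[φ7→X5] = [5, 5, 6, 5]
r2 m[X10→φ0] = [63, 27, 56, 72]
r2 m[X10→φ1] = [49, 24, 63, 56]
r2 m[X10→φ3] = [63, 72, 72, 63]
r2 m[X1→φ1] = [9, 2, 2, 3]
r2 m[X1→φ5] = [9, 9, 9, 8]
r2 m[X5→φ0] = [140, 60, 36, 30]
r2 m[X5→φ2] = [140, 240, 108, 90]
r2 m[X5→φ4] = [245, 80, 162, 60]
r2 m[X5→φ7] = [196, 96, 54, 36]
r2 m[X3→φ1] = [8, 6, 7, 4]
r2 m[X3→φ6] = [9, 8, 9, 9]
r3 m[φ0→X10] = [252, 560, 420, 980]
r3 m[φ0→X5] = [504, 360, 504, 378]
r3 m[φ1→X10] = [648, 648, 504, 441]
r3 m[φ1→X1] = [3528, 3528, 3528, 2688]
r3 m[φ1→X3] = [3969, 3528, 4536, 3528]
r3 m[φ2→X5] = [7, 2, 3, 2]
r3 m[φ3→X10] = [7, 3, 7, 8]
r3 m[φ4→X5] = [4, 6, 2, 3]
r3 m[φ5→X1] = [9, 2, 2, 3]
r3 m[φ6→X3] = [8, 6, 7, 4]
r3 m[φ7→X5] = [5, 5, 6, 5]
r3 m[X10→φ0] = [63, 27, 56, 72]
r3 m[X10→φ1] = [49, 24, 63, 56]
r3 m[X10→φ3] = [63, 72, 72, 63]
r3 m[X1→φ1] = [9, 2, 2, 3]
r3 m[X1→φ5] = [9, 9, 9, 8]
r3 m[X5→φ0] = [140, 60, 36, 30]
r3 m[X5→φ2] = [140, 240, 108, 90]
r3 m[X5→φ4] = [245, 80, 162, 60]
r3 m[X5→φ7] = [196, 96, 54, 36]
r3 m[X3→φ1] = [8, 6, 7, 4]
r3 m[X3→φ6] = [9, 8, 9, 9]
r4 m[φ0→X10] = [252, 560, 420, 980]
r4 m[φ0→X5] = [504, 360, 504, 378]
r4 m[φ1→X10] = [648, 648, 504, 441]
r4 m[φ1→X1] = [3528, 3528, 3528, 2688]
r4 m[φ1→X3] = [3969, 3528, 4536, 3528]
r4 m[φ2→X5] = [7, 2, 3, 2]
r4 m[φ3→X10] = [7, 3, 7, 8]
r4 m[φ4→X5] = [4, 6, 2, 3]
r4 m[φ5→X1] = [9, 2, 2, 3]
r4 m[φ6→X3] = [8, 6, 7, 4]
r4 m[φ7→X5] = [5, 5, 6, 5]
r4 m[X10→φ0] = [4536, 1944, 3528, 3528]
r4 m[X10→φ1] = [1764, 1680, 2940, 7840]
r4 m[X10→φ3] = [163296, 362880, 211680, 432180]
r4 m[X1→φ1] = [9, 2, 2, 3]
r4 m[X1→φ5] = [3528, 3528, 3528, 2688]
r4 m[X5→φ0] = [140, 60, 36, 30]
r4 m[X5→φ2] = [10080, 10800, 6048, 5670]
r4 m[X5→φ4] = [17640, 3600, 9072, 3780]
r4 m[X5→φ7] = [14112, 4320, 3024, 2268]
r4 m[X3→φ1] = [8, 6, 7, 4]
r4 m[X3→φ6] = [3969, 3528, 4536, 3528]
r5 m[φ0→X10] = [252, 560, 420, 980]
r5 m[φ0→X5] = [24696, 17640, 31752, 27216]
r5 m[φ1→X10] = [648, 648, 504, 441]
r5 m[φ1→X1] = [384160, 493920, 493920, 376320]
r5 m[φ1→X3] = [282240, 493920, 493920, 493920]
r5 m[φ2→X5] = [7, 2, 3, 2]
r5 m[φ3→X10] = [7, 3, 7, 8]
r5 m[φ4→X5] = [4, 6, 2, 3]
r5 m[φ5→X1] = [9, 2, 2, 3]
r5 m[φ6→X3] = [8, 6, 7, 4]
r5 m[φ7→X5] = [5, 5, 6, 5]
r5 m[X10→φ0] = [4536, 1944, 3528, 3528]
r5 m[X10→φ1] = [1764, 1680, 2940, 7840]
r5 m[X10→φ3] = [163296, 362880, 211680, 432180]
r5 m[X1→φ1] = [9, 2, 2, 3]
r5 m[X1→φ5] = [3528, 3528, 3528, 2688]
r5 m[X5→φ0] = [140, 60, 36, 30]
r5 m[X5→φ2] = [10080, 10800, 6048, 5670]
r5 m[X5→φ4] = [17640, 3600, 9072, 3780]
r5 m[X5→φ7] = [14112, 4320, 3024, 2268]
r5 m[X3→φ1] = [8, 6, 7, 4]
r5 m[X3→φ6] = [3969, 3528, 4536, 3528]
r6 m[φ0→X10] = [252, 560, 420, 980]
r6 m[φ0→X5] = [24696, 17640, 31752, 27216]
r6 m[φ1→X10] = [648, 648, 504, 441]
r6 m[φ1→X1] = [384160, 493920, 493920, 376320]
r6 m[φ1→X3] = [282240, 493920, 493920, 493920]
r6 m[φ2→X5] = [7, 2, 3, 2]
r6 m[φ3→X10] = [7, 3, 7, 8]
r6 m[φ4→X5] = [4, 6, 2, 3]
r6 m[φ5→X1] = [9, 2, 2, 3]
r6 m[φ6→X3] = [8, 6, 7, 4]
r6 m[φ7→X5] = [5, 5, 6, 5]
r6 m[X10→φ0] = [4536, 1944, 3528, 3528]
r6 m[X10→φ1] = [1764, 1680, 2940, 7840]
r6 m[X10→φ3] = [163296, 362880, 211680, 432180]
r6 m[X1→φ1] = [9, 2, 2, 3]
r6 m[X1→φ5] = [384160, 493920, 493920, 376320]
r6 m[X5→φ0] = [140, 60, 36, 30]
r6 m[X5→φ2] = [493920, 529200, 381024, 408240]
r6 m[X5→φ4] = [864360, 176400, 571536, 272160]
r6 m[X5→φ7] = [691488, 211680, 190512, 163296]
r6 m[X3→φ1] = [8, 6, 7, 4]
r6 m[X3→φ6] = [282240, 493920, 493920, 493920]
r7 m[φ0→X10] = [252, 560, 420, 980]
r7 m[φ0→X5] = [24696, 17640, 31752, 27216]
r7 m[φ1→X10] = [648, 648, 504, 441]
r7 m[φ1→X1] = [384160, 493920, 493920, 376320]
r7 m[φ1→X3] = [282240, 493920, 493920, 493920]
r7 m[φ2→X5] = [7, 2, 3, 2]
r7 m[φ3→X10] = [7, 3, 7, 8]
r7 m[φ4→X5] = [4, 6, 2, 3]
r7 m[φ5→X1] = [9, 2, 2, 3]
r7 m[φ6→X3] = [8, 6, 7, 4]
r7 m[φ7→X5] = [5, 5, 6, 5]
r7 m[X10→φ0] = [4536, 1944, 3528, 3528]
r7 m[X10→φ1] = [1764, 1680, 2940, 7840]
r7 m[X10→φ3] = [163296, 362880, 211680, 432180]
r7 m[X1→φ1] = [9, 2, 2, 3]
r7 m[X1→φ5] = [384160, 493920, 493920, 376320]
r7 m[X5→φ0] = [140, 60, 36, 30]
r7 m[X5→φ2] = [493920, 529200, 381024, 408240]
r7 m[X5→φ4] = [864360, 176400, 571536, 272160]
r7 m[X5→φ7] = [691488, 211680, 190512, 163296]
r7 m[X3→φ1] = [8, 6, 7, 4]
r7 m[X3→φ6] = [282240, 493920, 493920, 493920]
fixed point reached at round 7
traceback from X10: (X10=3, X1=0, X5=0, X3=2), score=3457440

assignment: (X10=3, X1=0, X5=0, X3=2); score = 3457440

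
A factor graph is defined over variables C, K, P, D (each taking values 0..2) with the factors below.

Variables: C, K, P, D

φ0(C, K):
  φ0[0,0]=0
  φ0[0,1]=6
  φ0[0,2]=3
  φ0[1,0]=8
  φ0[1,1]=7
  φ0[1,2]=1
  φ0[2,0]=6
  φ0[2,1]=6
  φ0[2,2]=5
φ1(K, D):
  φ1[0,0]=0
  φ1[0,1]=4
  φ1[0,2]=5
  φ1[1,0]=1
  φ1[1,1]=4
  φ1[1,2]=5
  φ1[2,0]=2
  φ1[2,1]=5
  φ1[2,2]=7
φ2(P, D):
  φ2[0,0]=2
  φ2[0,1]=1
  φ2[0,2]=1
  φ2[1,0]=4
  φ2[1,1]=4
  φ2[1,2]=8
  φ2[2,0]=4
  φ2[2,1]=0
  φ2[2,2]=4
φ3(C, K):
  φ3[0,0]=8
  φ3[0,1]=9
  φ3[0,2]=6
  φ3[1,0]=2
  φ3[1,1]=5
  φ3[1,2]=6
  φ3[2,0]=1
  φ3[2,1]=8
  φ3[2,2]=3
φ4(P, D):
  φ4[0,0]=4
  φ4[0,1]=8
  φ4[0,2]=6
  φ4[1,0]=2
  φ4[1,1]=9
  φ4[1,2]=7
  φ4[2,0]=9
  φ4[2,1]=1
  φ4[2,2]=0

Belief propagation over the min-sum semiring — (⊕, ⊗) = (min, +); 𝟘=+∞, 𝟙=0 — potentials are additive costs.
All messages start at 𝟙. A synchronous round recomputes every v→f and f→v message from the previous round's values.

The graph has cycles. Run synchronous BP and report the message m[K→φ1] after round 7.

init: all messages = 𝟙 over 3 values
r1 m[φ0→C] = [0, 1, 5]
r1 m[φ0→K] = [0, 6, 1]
r1 m[φ1→K] = [0, 1, 2]
r1 m[φ1→D] = [0, 4, 5]
r1 m[φ2→P] = [1, 4, 0]
r1 m[φ2→D] = [2, 0, 1]
r1 m[φ3→C] = [6, 2, 1]
r1 m[φ3→K] = [1, 5, 3]
r1 m[φ4→P] = [4, 2, 0]
r1 m[φ4→D] = [2, 1, 0]
r1 m[C→φ0] = [0, 0, 0]
r1 m[C→φ3] = [0, 0, 0]
r1 m[K→φ0] = [0, 0, 0]
r1 m[K→φ1] = [0, 0, 0]
r1 m[K→φ3] = [0, 0, 0]
r1 m[P→φ2] = [0, 0, 0]
r1 m[P→φ4] = [0, 0, 0]
r1 m[D→φ1] = [0, 0, 0]
r1 m[D→φ2] = [0, 0, 0]
r1 m[D→φ4] = [0, 0, 0]
r2 m[φ0→C] = [0, 1, 5]
r2 m[φ0→K] = [0, 6, 1]
r2 m[φ1→K] = [0, 1, 2]
r2 m[φ1→D] = [0, 4, 5]
r2 m[φ2→P] = [1, 4, 0]
r2 m[φ2→D] = [2, 0, 1]
r2 m[φ3→C] = [6, 2, 1]
r2 m[φ3→K] = [1, 5, 3]
r2 m[φ4→P] = [4, 2, 0]
r2 m[φ4→D] = [2, 1, 0]
r2 m[C→φ0] = [6, 2, 1]
r2 m[C→φ3] = [0, 1, 5]
r2 m[K→φ0] = [1, 6, 5]
r2 m[K→φ1] = [1, 11, 4]
r2 m[K→φ3] = [0, 7, 3]
r2 m[P→φ2] = [4, 2, 0]
r2 m[P→φ4] = [1, 4, 0]
r2 m[D→φ1] = [4, 1, 1]
r2 m[D→φ2] = [2, 5, 5]
r2 m[D→φ4] = [2, 4, 6]
r3 m[φ0→C] = [1, 6, 7]
r3 m[φ0→K] = [6, 7, 3]
r3 m[φ1→K] = [4, 5, 6]
r3 m[φ1→D] = [1, 5, 6]
r3 m[φ2→P] = [4, 6, 5]
r3 m[φ2→D] = [4, 0, 4]
r3 m[φ3→C] = [8, 2, 1]
r3 m[φ3→K] = [3, 6, 6]
r3 m[φ4→P] = [6, 4, 5]
r3 m[φ4→D] = [5, 1, 0]
r3 m[C→φ0] = [6, 2, 1]
r3 m[C→φ3] = [0, 1, 5]
r3 m[K→φ0] = [1, 6, 5]
r3 m[K→φ1] = [1, 11, 4]
r3 m[K→φ3] = [0, 7, 3]
r3 m[P→φ2] = [4, 2, 0]
r3 m[P→φ4] = [1, 4, 0]
r3 m[D→φ1] = [4, 1, 1]
r3 m[D→φ2] = [2, 5, 5]
r3 m[D→φ4] = [2, 4, 6]
r4 m[φ0→C] = [1, 6, 7]
r4 m[φ0→K] = [6, 7, 3]
r4 m[φ1→K] = [4, 5, 6]
r4 m[φ1→D] = [1, 5, 6]
r4 m[φ2→P] = [4, 6, 5]
r4 m[φ2→D] = [4, 0, 4]
r4 m[φ3→C] = [8, 2, 1]
r4 m[φ3→K] = [3, 6, 6]
r4 m[φ4→P] = [6, 4, 5]
r4 m[φ4→D] = [5, 1, 0]
r4 m[C→φ0] = [8, 2, 1]
r4 m[C→φ3] = [1, 6, 7]
r4 m[K→φ0] = [7, 11, 12]
r4 m[K→φ1] = [9, 13, 9]
r4 m[K→φ3] = [10, 12, 9]
r4 m[P→φ2] = [6, 4, 5]
r4 m[P→φ4] = [4, 6, 5]
r4 m[D→φ1] = [9, 1, 4]
r4 m[D→φ2] = [6, 6, 6]
r4 m[D→φ4] = [5, 5, 10]
r5 m[φ0→C] = [7, 13, 13]
r5 m[φ0→K] = [7, 7, 3]
r5 m[φ1→K] = [5, 5, 6]
r5 m[φ1→D] = [9, 13, 14]
r5 m[φ2→P] = [7, 10, 6]
r5 m[φ2→D] = [8, 5, 7]
r5 m[φ3→C] = [15, 12, 11]
r5 m[φ3→K] = [8, 10, 7]
r5 m[φ4→P] = [9, 7, 6]
r5 m[φ4→D] = [8, 6, 5]
r5 m[C→φ0] = [8, 2, 1]
r5 m[C→φ3] = [1, 6, 7]
r5 m[K→φ0] = [7, 11, 12]
r5 m[K→φ1] = [9, 13, 9]
r5 m[K→φ3] = [10, 12, 9]
r5 m[P→φ2] = [6, 4, 5]
r5 m[P→φ4] = [4, 6, 5]
r5 m[D→φ1] = [9, 1, 4]
r5 m[D→φ2] = [6, 6, 6]
r5 m[D→φ4] = [5, 5, 10]
r6 m[φ0→C] = [7, 13, 13]
r6 m[φ0→K] = [7, 7, 3]
r6 m[φ1→K] = [5, 5, 6]
r6 m[φ1→D] = [9, 13, 14]
r6 m[φ2→P] = [7, 10, 6]
r6 m[φ2→D] = [8, 5, 7]
r6 m[φ3→C] = [15, 12, 11]
r6 m[φ3→K] = [8, 10, 7]
r6 m[φ4→P] = [9, 7, 6]
r6 m[φ4→D] = [8, 6, 5]
r6 m[C→φ0] = [15, 12, 11]
r6 m[C→φ3] = [7, 13, 13]
r6 m[K→φ0] = [13, 15, 13]
r6 m[K→φ1] = [15, 17, 10]
r6 m[K→φ3] = [12, 12, 9]
r6 m[P→φ2] = [9, 7, 6]
r6 m[P→φ4] = [7, 10, 6]
r6 m[D→φ1] = [16, 11, 12]
r6 m[D→φ2] = [17, 19, 19]
r6 m[D→φ4] = [17, 18, 21]
r7 m[φ0→C] = [13, 14, 18]
r7 m[φ0→K] = [15, 17, 13]
r7 m[φ1→K] = [15, 15, 16]
r7 m[φ1→D] = [12, 15, 17]
r7 m[φ2→P] = [19, 21, 19]
r7 m[φ2→D] = [10, 6, 10]
r7 m[φ3→C] = [15, 14, 12]
r7 m[φ3→K] = [14, 16, 13]
r7 m[φ4→P] = [21, 19, 19]
r7 m[φ4→D] = [11, 7, 6]
r7 m[C→φ0] = [15, 12, 11]
r7 m[C→φ3] = [7, 13, 13]
r7 m[K→φ0] = [13, 15, 13]
r7 m[K→φ1] = [15, 17, 10]
r7 m[K→φ3] = [12, 12, 9]
r7 m[P→φ2] = [9, 7, 6]
r7 m[P→φ4] = [7, 10, 6]
r7 m[D→φ1] = [16, 11, 12]
r7 m[D→φ2] = [17, 19, 19]
r7 m[D→φ4] = [17, 18, 21]

message @ round 7 = [15, 17, 10]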